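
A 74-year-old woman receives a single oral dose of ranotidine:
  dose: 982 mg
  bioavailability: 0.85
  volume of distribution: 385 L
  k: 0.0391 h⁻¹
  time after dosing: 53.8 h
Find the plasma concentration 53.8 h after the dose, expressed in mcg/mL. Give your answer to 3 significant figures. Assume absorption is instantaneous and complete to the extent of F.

0.265 mcg/mL

Amount reaching circulation = F × Dose = 0.85 × 982.0 = 834.7 mg
C₀ = F·Dose / Vd = 834.7 / 385 = 2.168 mg/L
C = C₀ · e^(−k·t) = 2.168 × e^(−0.03910 × 53.8)
  = 2.168 × 0.1220 = 0.2645 mg/L
(0.2645 mg/L = 0.2645 mcg/mL)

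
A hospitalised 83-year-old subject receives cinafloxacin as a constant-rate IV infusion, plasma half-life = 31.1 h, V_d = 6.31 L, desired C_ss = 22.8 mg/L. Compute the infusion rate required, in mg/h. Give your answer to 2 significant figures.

k = ln2 / t½ = 0.693147 / 31.1 = 0.02229 h⁻¹
CL = k × Vd = 0.02229 × 6.31 = 0.1406 L/h
At steady state, infusion rate R₀ = Css × CL = 22.8 × 0.1406 = 3.206 mg/h

3.2 mg/h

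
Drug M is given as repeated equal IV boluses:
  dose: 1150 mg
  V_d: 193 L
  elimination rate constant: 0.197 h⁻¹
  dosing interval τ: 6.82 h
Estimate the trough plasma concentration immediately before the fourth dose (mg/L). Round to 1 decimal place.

C₀ per dose = Dose / Vd = 1150 / 193 = 5.959 mg/L
Fraction remaining after one interval: r = e^(−kτ) = e^(−0.1970 × 6.82) = 0.2609
Before dose 4, 3 doses have been given (aged 1τ, 2τ, 3τ).
C_trough = C₀ × (r + r² + … + r^3) = C₀ × r(1−r^3)/(1−r)
        = 5.959 × 0.2609 × (1 − 0.01776) / (1 − 0.2609) = 2.066 mg/L

2.1 mg/L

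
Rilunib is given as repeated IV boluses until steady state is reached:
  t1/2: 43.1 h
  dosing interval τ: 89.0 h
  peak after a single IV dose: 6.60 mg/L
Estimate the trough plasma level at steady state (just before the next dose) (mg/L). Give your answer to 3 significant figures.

k = ln2 / t½ = 0.693147 / 43.1 = 0.01608 h⁻¹
e^(−kτ) = e^(−0.01608 × 89.0) = 0.2390
Accumulation ratio R = 1 / (1 − e^(−kτ)) = 1 / (1 − 0.2390) = 1.314
Steady-state trough = C₀ × R × e^(−kτ) = 6.60 × 1.314 × 0.2390 = 2.073 mg/L

2.07 mg/L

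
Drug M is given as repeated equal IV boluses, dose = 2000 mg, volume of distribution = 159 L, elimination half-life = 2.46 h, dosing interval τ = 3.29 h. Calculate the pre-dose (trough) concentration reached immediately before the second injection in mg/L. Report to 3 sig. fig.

C₀ per dose = Dose / Vd = 2000 / 159 = 12.58 mg/L
k = ln2 / t½ = 0.693147 / 2.46 = 0.2818 h⁻¹
Fraction remaining after one interval: r = e^(−kτ) = e^(−0.2818 × 3.29) = 0.3957
Before dose 2, 1 dose has been given (aged 1τ).
C_trough = C₀ × r = 12.58 × 0.3957 = 4.978 mg/L

4.98 mg/L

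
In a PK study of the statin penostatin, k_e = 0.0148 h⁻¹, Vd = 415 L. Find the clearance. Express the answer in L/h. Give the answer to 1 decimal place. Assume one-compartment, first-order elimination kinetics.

6.1 L/h

CL = k × Vd = 0.0148 × 415 = 6.142 L/h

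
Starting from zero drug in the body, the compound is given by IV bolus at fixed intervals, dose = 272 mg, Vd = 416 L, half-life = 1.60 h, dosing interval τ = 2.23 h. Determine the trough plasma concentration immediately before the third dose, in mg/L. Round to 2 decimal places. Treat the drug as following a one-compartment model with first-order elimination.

0.34 mg/L

C₀ per dose = Dose / Vd = 272 / 416 = 0.6538 mg/L
k = ln2 / t½ = 0.693147 / 1.60 = 0.4332 h⁻¹
Fraction remaining after one interval: r = e^(−kτ) = e^(−0.4332 × 2.23) = 0.3806
Before dose 3, 2 doses have been given (aged 1τ, 2τ).
C_trough = C₀ × (r + r²) = 0.6538 × (0.3806 + 0.1449) = 0.3436 mg/L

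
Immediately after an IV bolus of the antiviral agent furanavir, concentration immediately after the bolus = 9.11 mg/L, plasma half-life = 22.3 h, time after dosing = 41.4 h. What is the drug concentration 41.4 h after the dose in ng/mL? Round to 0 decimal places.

2516 ng/mL

k = ln2 / t½ = 0.693147 / 22.3 = 0.03108 h⁻¹
C = C₀ · e^(−k·t) = 9.110 × e^(−0.03108 × 41.4)
  = 9.110 × 0.2762 = 2.516 mg/L
Convert: 2.516 mg/L × 1000 = 2516 ng/mL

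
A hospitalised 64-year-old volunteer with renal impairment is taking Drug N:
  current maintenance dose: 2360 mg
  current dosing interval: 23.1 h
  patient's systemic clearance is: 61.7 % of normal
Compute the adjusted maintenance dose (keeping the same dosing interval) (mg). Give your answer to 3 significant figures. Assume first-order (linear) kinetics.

To keep the same average steady-state level, dosing rate must scale with clearance.
CL ratio = 61.7 / 100 = 0.6170
New dose (same interval) = 2360 × 0.6170 = 1456 mg

1460 mg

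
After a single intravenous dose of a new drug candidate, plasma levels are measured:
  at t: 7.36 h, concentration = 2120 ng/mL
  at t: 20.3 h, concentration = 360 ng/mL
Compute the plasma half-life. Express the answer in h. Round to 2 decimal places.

k = ln(C₁/C₂) / (t₂ − t₁) = ln(2120/360) / (20.3 − 7.36)
  = 1.773 / 12.94 = 0.1370 h⁻¹
t½ = ln2 / k = 0.693147 / 0.1370 = 5.059 h

5.06 h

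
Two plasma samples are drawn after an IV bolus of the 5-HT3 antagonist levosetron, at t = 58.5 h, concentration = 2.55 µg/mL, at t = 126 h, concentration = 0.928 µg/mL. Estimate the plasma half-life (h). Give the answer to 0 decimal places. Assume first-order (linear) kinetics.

k = ln(C₁/C₂) / (t₂ − t₁) = ln(2.55/0.928) / (126 − 58.5)
  = 1.011 / 67.50 = 0.01498 h⁻¹
t½ = ln2 / k = 0.693147 / 0.01498 = 46.27 h

46 h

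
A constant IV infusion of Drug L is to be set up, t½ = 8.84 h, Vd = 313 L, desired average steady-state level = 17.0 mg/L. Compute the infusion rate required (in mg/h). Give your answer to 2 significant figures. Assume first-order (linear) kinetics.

420 mg/h

k = ln2 / t½ = 0.693147 / 8.84 = 0.07841 h⁻¹
CL = k × Vd = 0.07841 × 313 = 24.54 L/h
At steady state, infusion rate R₀ = Css × CL = 17.0 × 24.54 = 417.2 mg/h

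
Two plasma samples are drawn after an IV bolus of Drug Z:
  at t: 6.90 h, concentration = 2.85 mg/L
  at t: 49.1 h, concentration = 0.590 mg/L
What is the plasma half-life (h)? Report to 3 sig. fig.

k = ln(C₁/C₂) / (t₂ − t₁) = ln(2.85/0.590) / (49.1 − 6.90)
  = 1.575 / 42.20 = 0.03732 h⁻¹
t½ = ln2 / k = 0.693147 / 0.03732 = 18.57 h

18.6 h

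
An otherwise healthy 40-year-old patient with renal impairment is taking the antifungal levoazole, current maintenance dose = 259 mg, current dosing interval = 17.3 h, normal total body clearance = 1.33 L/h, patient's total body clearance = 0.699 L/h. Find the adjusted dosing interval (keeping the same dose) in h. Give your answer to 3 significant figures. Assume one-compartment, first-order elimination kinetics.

To keep the same average steady-state level, dosing rate must scale with clearance.
CL ratio = 0.699 / 1.33 = 0.5256
New interval (same dose) = 17.3 / 0.5256 = 32.91 h

32.9 h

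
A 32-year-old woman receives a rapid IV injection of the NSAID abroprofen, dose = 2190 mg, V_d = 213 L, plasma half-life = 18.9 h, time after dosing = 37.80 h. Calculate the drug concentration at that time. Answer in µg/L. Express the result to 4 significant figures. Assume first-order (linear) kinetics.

C₀ = Dose / Vd = 2190 / 213 = 10.28 mg/L
k = ln2 / t½ = 0.693147 / 18.9 = 0.03667 h⁻¹
t / t½ = 37.80 / 18.9 = 2 half-lives
C = C₀ × (1/2)^2 = 10.28 × 0.2500 = 2.570 mg/L
Convert: 2.570 mg/L × 1000 = 2570 µg/L

2570 µg/L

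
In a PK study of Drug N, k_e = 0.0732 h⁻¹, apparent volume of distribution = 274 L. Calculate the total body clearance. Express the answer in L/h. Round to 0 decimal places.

20 L/h

CL = k × Vd = 0.0732 × 274 = 20.06 L/h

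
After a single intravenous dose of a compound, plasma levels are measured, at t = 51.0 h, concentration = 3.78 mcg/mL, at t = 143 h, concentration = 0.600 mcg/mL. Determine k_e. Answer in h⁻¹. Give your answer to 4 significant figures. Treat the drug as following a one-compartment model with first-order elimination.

k = ln(C₁/C₂) / (t₂ − t₁) = ln(3.78/0.600) / (143 − 51.0)
  = 1.841 / 92.00 = 0.02001 h⁻¹

0.02001 h⁻¹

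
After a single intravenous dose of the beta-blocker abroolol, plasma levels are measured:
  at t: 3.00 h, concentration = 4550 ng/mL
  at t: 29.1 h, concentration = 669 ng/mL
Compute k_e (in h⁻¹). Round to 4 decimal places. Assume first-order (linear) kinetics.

0.0735 h⁻¹

k = ln(C₁/C₂) / (t₂ − t₁) = ln(4550/669) / (29.1 − 3.00)
  = 1.917 / 26.10 = 0.07345 h⁻¹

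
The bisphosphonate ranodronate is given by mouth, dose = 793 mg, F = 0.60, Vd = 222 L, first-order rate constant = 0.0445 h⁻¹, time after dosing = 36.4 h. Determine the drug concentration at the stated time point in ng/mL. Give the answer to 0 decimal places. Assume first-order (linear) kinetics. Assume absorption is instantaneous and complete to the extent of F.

Amount reaching circulation = F × Dose = 0.60 × 793.0 = 475.8 mg
C₀ = F·Dose / Vd = 475.8 / 222 = 2.143 mg/L
C = C₀ · e^(−k·t) = 2.143 × e^(−0.04450 × 36.4)
  = 2.143 × 0.1979 = 0.4241 mg/L
Convert: 0.4241 mg/L × 1000 = 424.1 ng/mL

424 ng/mL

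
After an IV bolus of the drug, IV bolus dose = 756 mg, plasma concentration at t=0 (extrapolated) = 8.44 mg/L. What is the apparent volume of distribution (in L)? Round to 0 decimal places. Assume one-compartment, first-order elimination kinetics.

Vd = Dose / C₀ = 756.0 / 8.44 = 89.57 L

90 L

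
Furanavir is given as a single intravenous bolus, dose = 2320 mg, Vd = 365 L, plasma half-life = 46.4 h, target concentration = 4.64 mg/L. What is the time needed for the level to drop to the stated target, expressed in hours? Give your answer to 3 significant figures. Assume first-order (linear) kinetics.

C₀ = Dose / Vd = 2320 / 365 = 6.356 mg/L
k = ln2 / t½ = 0.693147 / 46.4 = 0.01494 h⁻¹
t = ln(C₀ / C) / k = ln(6.356 / 4.64) / 0.01494
  = ln(1.370) / 0.01494 = 0.3148 / 0.01494 = 21.07 h

21.1 h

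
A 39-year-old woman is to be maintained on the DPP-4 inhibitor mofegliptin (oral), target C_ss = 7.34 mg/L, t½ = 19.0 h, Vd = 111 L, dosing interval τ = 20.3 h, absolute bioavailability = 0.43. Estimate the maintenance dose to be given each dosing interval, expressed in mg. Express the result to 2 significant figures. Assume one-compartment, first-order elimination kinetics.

1400 mg

k = ln2 / t½ = 0.693147 / 19.0 = 0.03648 h⁻¹
CL = k × Vd = 0.03648 × 111 = 4.049 L/h
At steady state, F × (Dose/τ) = Css × CL.
Dose = Css × CL × τ / F = 7.34 × 4.049 × 20.3 / 0.43 = 1403 mg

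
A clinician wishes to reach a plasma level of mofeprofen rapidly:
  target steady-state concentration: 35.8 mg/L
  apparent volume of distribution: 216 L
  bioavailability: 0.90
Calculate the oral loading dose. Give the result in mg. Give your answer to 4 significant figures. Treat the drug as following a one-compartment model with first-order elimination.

LD = Css × Vd / F = 35.8 × 216 / 0.90 = 8592 mg

8592 mg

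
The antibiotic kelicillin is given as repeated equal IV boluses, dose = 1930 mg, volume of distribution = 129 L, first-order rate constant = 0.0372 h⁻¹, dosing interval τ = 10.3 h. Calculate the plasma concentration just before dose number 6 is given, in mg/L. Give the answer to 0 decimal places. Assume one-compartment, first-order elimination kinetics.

27 mg/L

C₀ per dose = Dose / Vd = 1930 / 129 = 14.96 mg/L
Fraction remaining after one interval: r = e^(−kτ) = e^(−0.03720 × 10.3) = 0.6817
Before dose 6, 5 doses have been given (aged 1τ, 2τ, 3τ, 4τ, 5τ).
C_trough = C₀ × (r + r² + … + r^5) = C₀ × r(1−r^5)/(1−r)
        = 14.96 × 0.6817 × (1 − 0.1472) / (1 − 0.6817) = 27.32 mg/L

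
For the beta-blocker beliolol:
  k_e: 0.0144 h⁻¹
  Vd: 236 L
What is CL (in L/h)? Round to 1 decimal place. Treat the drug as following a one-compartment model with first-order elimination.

CL = k × Vd = 0.0144 × 236 = 3.398 L/h

3.4 L/h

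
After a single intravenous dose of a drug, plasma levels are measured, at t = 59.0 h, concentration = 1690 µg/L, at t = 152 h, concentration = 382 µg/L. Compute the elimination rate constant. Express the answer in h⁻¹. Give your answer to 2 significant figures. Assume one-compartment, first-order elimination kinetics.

k = ln(C₁/C₂) / (t₂ − t₁) = ln(1690/382) / (152 − 59.0)
  = 1.487 / 93.00 = 0.01599 h⁻¹

0.016 h⁻¹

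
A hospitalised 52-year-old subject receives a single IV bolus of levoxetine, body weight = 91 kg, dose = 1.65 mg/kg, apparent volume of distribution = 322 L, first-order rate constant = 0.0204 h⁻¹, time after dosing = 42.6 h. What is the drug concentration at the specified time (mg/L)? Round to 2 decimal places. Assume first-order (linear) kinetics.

0.20 mg/L

Total dose = 1.65 × 91 = 150.2 mg
C₀ = Dose / Vd = 150.2 / 322 = 0.4665 mg/L
C = C₀ · e^(−k·t) = 0.4665 × e^(−0.02040 × 42.6)
  = 0.4665 × 0.4194 = 0.1957 mg/L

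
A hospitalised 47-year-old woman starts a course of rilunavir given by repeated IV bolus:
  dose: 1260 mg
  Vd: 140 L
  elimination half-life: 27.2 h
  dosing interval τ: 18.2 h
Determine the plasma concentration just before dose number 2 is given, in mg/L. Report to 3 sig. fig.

5.66 mg/L

C₀ per dose = Dose / Vd = 1260 / 140 = 9.000 mg/L
k = ln2 / t½ = 0.693147 / 27.2 = 0.02548 h⁻¹
Fraction remaining after one interval: r = e^(−kτ) = e^(−0.02548 × 18.2) = 0.6289
Before dose 2, 1 dose has been given (aged 1τ).
C_trough = C₀ × r = 9.000 × 0.6289 = 5.660 mg/L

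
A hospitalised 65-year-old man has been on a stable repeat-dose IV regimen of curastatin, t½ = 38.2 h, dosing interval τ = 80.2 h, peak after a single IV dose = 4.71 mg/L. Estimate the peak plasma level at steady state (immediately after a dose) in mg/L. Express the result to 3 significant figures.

6.14 mg/L

k = ln2 / t½ = 0.693147 / 38.2 = 0.01815 h⁻¹
e^(−kτ) = e^(−0.01815 × 80.2) = 0.2333
Accumulation ratio R = 1 / (1 − e^(−kτ)) = 1 / (1 − 0.2333) = 1.304
Steady-state peak = C₀ × R = 4.71 × 1.304 = 6.142 mg/L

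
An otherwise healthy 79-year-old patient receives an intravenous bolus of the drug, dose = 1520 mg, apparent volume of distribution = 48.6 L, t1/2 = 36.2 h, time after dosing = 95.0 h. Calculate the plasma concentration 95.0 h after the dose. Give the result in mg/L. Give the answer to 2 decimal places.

5.07 mg/L

C₀ = Dose / Vd = 1520 / 48.6 = 31.28 mg/L
k = ln2 / t½ = 0.693147 / 36.2 = 0.01915 h⁻¹
C = C₀ · e^(−k·t) = 31.28 × e^(−0.01915 × 95.0)
  = 31.28 × 0.1621 = 5.070 mg/L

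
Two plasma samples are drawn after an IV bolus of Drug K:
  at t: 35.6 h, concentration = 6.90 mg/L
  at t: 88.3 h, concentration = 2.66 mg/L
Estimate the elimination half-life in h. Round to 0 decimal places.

k = ln(C₁/C₂) / (t₂ − t₁) = ln(6.90/2.66) / (88.3 − 35.6)
  = 0.9532 / 52.70 = 0.01809 h⁻¹
t½ = ln2 / k = 0.693147 / 0.01809 = 38.32 h

38 h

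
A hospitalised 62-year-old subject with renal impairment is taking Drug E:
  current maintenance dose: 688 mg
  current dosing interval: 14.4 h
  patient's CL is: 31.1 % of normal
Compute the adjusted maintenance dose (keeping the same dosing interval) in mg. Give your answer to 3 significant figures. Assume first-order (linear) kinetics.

To keep the same average steady-state level, dosing rate must scale with clearance.
CL ratio = 31.1 / 100 = 0.3110
New dose (same interval) = 688 × 0.3110 = 214.0 mg

214 mg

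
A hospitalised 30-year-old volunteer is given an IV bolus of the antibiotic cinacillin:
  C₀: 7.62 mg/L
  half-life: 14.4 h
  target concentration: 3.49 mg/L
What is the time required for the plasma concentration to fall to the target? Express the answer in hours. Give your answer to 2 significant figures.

16 h

k = ln2 / t½ = 0.693147 / 14.4 = 0.04814 h⁻¹
t = ln(C₀ / C) / k = ln(7.620 / 3.49) / 0.04814
  = ln(2.183) / 0.04814 = 0.7807 / 0.04814 = 16.22 h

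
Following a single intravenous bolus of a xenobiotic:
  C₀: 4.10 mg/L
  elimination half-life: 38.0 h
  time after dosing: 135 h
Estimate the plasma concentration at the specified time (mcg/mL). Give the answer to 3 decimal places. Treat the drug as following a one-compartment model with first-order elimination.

k = ln2 / t½ = 0.693147 / 38.0 = 0.01824 h⁻¹
C = C₀ · e^(−k·t) = 4.100 × e^(−0.01824 × 135)
  = 4.100 × 0.08523 = 0.3494 mg/L
(0.3494 mg/L = 0.3494 mcg/mL)

0.349 mcg/mL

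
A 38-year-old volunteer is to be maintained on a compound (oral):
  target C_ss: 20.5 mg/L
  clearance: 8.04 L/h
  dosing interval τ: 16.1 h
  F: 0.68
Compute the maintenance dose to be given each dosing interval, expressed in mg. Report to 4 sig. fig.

3902 mg

At steady state, F × (Dose/τ) = Css × CL.
Dose = Css × CL × τ / F = 20.5 × 8.040 × 16.1 / 0.68 = 3902 mg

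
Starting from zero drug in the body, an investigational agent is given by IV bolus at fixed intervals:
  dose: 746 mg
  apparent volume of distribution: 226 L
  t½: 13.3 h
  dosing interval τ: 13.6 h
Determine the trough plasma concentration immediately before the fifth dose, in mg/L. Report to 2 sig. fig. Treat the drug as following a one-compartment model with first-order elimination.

3.0 mg/L

C₀ per dose = Dose / Vd = 746 / 226 = 3.301 mg/L
k = ln2 / t½ = 0.693147 / 13.3 = 0.05212 h⁻¹
Fraction remaining after one interval: r = e^(−kτ) = e^(−0.05212 × 13.6) = 0.4922
Before dose 5, 4 doses have been given (aged 1τ, 2τ, 3τ, 4τ).
C_trough = C₀ × (r + r² + … + r^4) = C₀ × r(1−r^4)/(1−r)
        = 3.301 × 0.4922 × (1 − 0.05869) / (1 − 0.4922) = 3.012 mg/L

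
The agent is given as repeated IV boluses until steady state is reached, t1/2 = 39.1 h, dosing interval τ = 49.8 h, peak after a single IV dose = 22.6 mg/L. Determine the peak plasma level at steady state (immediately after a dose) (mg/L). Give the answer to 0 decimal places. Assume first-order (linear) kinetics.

39 mg/L

k = ln2 / t½ = 0.693147 / 39.1 = 0.01773 h⁻¹
e^(−kτ) = e^(−0.01773 × 49.8) = 0.4136
Accumulation ratio R = 1 / (1 − e^(−kτ)) = 1 / (1 − 0.4136) = 1.705
Steady-state peak = C₀ × R = 22.6 × 1.705 = 38.53 mg/L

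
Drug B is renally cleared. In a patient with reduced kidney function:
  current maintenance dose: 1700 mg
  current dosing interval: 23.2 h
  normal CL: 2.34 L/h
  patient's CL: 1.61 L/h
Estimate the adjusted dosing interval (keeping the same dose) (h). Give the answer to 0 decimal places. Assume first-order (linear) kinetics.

To keep the same average steady-state level, dosing rate must scale with clearance.
CL ratio = 1.61 / 2.34 = 0.6880
New interval (same dose) = 23.2 / 0.6880 = 33.72 h

34 h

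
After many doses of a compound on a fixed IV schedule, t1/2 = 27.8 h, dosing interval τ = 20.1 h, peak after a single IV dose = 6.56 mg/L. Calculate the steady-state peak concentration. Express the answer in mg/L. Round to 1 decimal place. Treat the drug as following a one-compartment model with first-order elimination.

k = ln2 / t½ = 0.693147 / 27.8 = 0.02493 h⁻¹
e^(−kτ) = e^(−0.02493 × 20.1) = 0.6059
Accumulation ratio R = 1 / (1 − e^(−kτ)) = 1 / (1 − 0.6059) = 2.537
Steady-state peak = C₀ × R = 6.56 × 2.537 = 16.64 mg/L

16.6 mg/L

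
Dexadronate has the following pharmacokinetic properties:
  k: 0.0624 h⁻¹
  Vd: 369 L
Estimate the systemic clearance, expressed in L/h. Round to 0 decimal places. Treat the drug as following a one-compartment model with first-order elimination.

23 L/h

CL = k × Vd = 0.0624 × 369 = 23.03 L/h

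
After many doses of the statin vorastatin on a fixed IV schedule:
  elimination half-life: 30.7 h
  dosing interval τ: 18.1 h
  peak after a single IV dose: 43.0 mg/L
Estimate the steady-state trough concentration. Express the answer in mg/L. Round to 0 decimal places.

k = ln2 / t½ = 0.693147 / 30.7 = 0.02258 h⁻¹
e^(−kτ) = e^(−0.02258 × 18.1) = 0.6645
Accumulation ratio R = 1 / (1 − e^(−kτ)) = 1 / (1 − 0.6645) = 2.981
Steady-state trough = C₀ × R × e^(−kτ) = 43.0 × 2.981 × 0.6645 = 85.18 mg/L

85 mg/L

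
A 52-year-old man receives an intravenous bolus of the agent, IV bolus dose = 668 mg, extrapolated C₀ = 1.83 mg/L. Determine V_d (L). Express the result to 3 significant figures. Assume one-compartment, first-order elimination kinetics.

365 L

Vd = Dose / C₀ = 668.0 / 1.83 = 365.0 L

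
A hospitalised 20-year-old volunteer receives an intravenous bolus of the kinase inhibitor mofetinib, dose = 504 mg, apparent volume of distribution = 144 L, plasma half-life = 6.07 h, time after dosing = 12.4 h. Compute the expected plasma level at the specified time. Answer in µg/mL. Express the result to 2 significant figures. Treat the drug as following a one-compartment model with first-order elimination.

C₀ = Dose / Vd = 504.0 / 144 = 3.500 mg/L
k = ln2 / t½ = 0.693147 / 6.07 = 0.1142 h⁻¹
C = C₀ · e^(−k·t) = 3.500 × e^(−0.1142 × 12.4)
  = 3.500 × 0.2427 = 0.8495 mg/L
(0.8495 mg/L = 0.8495 µg/mL)

0.85 µg/mL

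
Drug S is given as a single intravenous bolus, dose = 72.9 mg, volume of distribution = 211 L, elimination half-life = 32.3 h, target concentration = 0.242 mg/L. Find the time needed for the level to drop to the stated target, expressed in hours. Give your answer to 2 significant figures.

C₀ = Dose / Vd = 72.90 / 211 = 0.3455 mg/L
k = ln2 / t½ = 0.693147 / 32.3 = 0.02146 h⁻¹
t = ln(C₀ / C) / k = ln(0.3455 / 0.242) / 0.02146
  = ln(1.428) / 0.02146 = 0.3563 / 0.02146 = 16.60 h

17 h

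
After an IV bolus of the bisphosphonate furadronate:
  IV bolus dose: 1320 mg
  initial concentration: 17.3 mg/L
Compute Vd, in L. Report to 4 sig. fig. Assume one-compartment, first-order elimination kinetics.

Vd = Dose / C₀ = 1320 / 17.3 = 76.30 L

76.30 L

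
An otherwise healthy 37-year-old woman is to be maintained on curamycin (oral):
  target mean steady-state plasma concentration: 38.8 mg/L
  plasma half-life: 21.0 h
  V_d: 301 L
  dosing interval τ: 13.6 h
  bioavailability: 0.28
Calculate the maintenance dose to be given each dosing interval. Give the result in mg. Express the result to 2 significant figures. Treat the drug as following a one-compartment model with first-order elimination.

k = ln2 / t½ = 0.693147 / 21.0 = 0.03301 h⁻¹
CL = k × Vd = 0.03301 × 301 = 9.936 L/h
At steady state, F × (Dose/τ) = Css × CL.
Dose = Css × CL × τ / F = 38.8 × 9.936 × 13.6 / 0.28 = 18730 mg

19000 mg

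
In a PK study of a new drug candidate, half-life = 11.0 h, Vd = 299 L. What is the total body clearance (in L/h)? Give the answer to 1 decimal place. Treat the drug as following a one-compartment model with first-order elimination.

k = ln2 / t½ = 0.693147 / 11.0 = 0.06301 h⁻¹
CL = k × Vd = 0.06301 × 299 = 18.84 L/h

18.8 L/h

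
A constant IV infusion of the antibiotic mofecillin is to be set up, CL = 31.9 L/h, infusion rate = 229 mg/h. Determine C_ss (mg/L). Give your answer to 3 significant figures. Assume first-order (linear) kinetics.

At steady state Css = R₀ / CL = 229 / 31.90 = 7.179 mg/L

7.18 mg/L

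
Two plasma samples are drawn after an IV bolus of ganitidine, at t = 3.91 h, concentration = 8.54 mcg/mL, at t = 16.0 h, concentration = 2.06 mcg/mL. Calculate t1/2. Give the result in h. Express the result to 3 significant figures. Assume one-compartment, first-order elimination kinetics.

k = ln(C₁/C₂) / (t₂ − t₁) = ln(8.54/2.06) / (16.0 − 3.91)
  = 1.422 / 12.09 = 0.1176 h⁻¹
t½ = ln2 / k = 0.693147 / 0.1176 = 5.894 h

5.89 h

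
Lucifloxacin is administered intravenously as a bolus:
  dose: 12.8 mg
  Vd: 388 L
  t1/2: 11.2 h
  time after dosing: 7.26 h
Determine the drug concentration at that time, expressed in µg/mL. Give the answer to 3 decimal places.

0.021 µg/mL

C₀ = Dose / Vd = 12.80 / 388 = 0.03299 mg/L
k = ln2 / t½ = 0.693147 / 11.2 = 0.06189 h⁻¹
C = C₀ · e^(−k·t) = 0.03299 × e^(−0.06189 × 7.26)
  = 0.03299 × 0.6381 = 0.02105 mg/L
(0.02105 mg/L = 0.02105 µg/mL)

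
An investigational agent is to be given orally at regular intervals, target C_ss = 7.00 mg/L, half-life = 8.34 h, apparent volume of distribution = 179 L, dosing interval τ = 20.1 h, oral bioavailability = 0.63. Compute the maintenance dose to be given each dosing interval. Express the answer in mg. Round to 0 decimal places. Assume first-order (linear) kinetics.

3323 mg

k = ln2 / t½ = 0.693147 / 8.34 = 0.08311 h⁻¹
CL = k × Vd = 0.08311 × 179 = 14.88 L/h
At steady state, F × (Dose/τ) = Css × CL.
Dose = Css × CL × τ / F = 7.00 × 14.88 × 20.1 / 0.63 = 3323 mg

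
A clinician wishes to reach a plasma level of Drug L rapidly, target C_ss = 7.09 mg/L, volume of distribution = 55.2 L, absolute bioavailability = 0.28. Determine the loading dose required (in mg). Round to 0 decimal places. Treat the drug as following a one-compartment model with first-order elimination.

LD = Css × Vd / F = 7.09 × 55.2 / 0.28 = 1398 mg

1398 mg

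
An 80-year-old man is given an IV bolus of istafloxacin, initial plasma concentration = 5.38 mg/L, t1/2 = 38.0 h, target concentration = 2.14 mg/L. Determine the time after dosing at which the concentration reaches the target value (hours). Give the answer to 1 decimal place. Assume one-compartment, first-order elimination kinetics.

k = ln2 / t½ = 0.693147 / 38.0 = 0.01824 h⁻¹
t = ln(C₀ / C) / k = ln(5.380 / 2.14) / 0.01824
  = ln(2.514) / 0.01824 = 0.9219 / 0.01824 = 50.54 h

50.5 h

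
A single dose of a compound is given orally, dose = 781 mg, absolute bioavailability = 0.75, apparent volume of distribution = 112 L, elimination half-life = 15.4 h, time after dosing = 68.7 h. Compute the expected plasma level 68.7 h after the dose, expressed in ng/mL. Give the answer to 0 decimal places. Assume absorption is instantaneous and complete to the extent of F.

Amount reaching circulation = F × Dose = 0.75 × 781.0 = 585.8 mg
C₀ = F·Dose / Vd = 585.8 / 112 = 5.230 mg/L
k = ln2 / t½ = 0.693147 / 15.4 = 0.04501 h⁻¹
C = C₀ · e^(−k·t) = 5.230 × e^(−0.04501 × 68.7)
  = 5.230 × 0.04540 = 0.2374 mg/L
Convert: 0.2374 mg/L × 1000 = 237.4 ng/mL

237 ng/mL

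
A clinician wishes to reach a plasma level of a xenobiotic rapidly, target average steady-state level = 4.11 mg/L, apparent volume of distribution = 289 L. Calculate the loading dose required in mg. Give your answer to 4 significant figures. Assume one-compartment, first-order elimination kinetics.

1188 mg

LD = Css × Vd = 4.11 × 289 = 1188 mg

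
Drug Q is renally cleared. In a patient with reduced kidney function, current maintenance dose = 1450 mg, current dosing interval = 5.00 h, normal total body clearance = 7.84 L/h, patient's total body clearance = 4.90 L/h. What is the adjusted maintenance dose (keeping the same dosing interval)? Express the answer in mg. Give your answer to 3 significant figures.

906 mg

To keep the same average steady-state level, dosing rate must scale with clearance.
CL ratio = 4.90 / 7.84 = 0.6250
New dose (same interval) = 1450 × 0.6250 = 906.3 mg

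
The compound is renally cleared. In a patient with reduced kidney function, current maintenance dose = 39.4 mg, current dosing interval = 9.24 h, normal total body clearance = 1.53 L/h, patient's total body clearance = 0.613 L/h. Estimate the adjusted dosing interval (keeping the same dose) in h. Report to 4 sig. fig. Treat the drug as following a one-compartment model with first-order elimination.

To keep the same average steady-state level, dosing rate must scale with clearance.
CL ratio = 0.613 / 1.53 = 0.4007
New interval (same dose) = 9.24 / 0.4007 = 23.06 h

23.06 h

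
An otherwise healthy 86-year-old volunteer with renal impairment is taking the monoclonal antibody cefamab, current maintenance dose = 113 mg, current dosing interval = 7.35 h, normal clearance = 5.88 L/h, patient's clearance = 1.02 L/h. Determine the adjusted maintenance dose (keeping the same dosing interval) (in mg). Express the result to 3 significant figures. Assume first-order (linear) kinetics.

To keep the same average steady-state level, dosing rate must scale with clearance.
CL ratio = 1.02 / 5.88 = 0.1735
New dose (same interval) = 113 × 0.1735 = 19.61 mg

19.6 mg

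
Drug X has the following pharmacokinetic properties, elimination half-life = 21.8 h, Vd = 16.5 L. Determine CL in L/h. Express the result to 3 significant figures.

0.525 L/h

k = ln2 / t½ = 0.693147 / 21.8 = 0.03180 h⁻¹
CL = k × Vd = 0.03180 × 16.5 = 0.5247 L/h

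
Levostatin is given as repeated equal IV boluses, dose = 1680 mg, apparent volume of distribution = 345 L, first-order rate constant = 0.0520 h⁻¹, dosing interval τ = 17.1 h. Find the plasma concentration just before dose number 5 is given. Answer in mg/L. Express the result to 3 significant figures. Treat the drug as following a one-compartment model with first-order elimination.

3.30 mg/L

C₀ per dose = Dose / Vd = 1680 / 345 = 4.870 mg/L
Fraction remaining after one interval: r = e^(−kτ) = e^(−0.05200 × 17.1) = 0.4110
Before dose 5, 4 doses have been given (aged 1τ, 2τ, 3τ, 4τ).
C_trough = C₀ × (r + r² + … + r^4) = C₀ × r(1−r^4)/(1−r)
        = 4.870 × 0.4110 × (1 − 0.02853) / (1 − 0.4110) = 3.301 mg/L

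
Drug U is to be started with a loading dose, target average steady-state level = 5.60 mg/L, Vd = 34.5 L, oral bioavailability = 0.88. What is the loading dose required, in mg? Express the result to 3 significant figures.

220 mg

LD = Css × Vd / F = 5.60 × 34.5 / 0.88 = 219.5 mg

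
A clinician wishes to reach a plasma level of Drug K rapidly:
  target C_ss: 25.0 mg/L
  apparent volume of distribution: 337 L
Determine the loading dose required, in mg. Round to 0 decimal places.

8425 mg

LD = Css × Vd = 25.0 × 337 = 8425 mg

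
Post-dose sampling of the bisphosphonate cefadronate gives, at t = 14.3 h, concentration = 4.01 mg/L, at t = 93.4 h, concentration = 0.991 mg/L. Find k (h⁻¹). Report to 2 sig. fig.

0.018 h⁻¹

k = ln(C₁/C₂) / (t₂ − t₁) = ln(4.01/0.991) / (93.4 − 14.3)
  = 1.398 / 79.10 = 0.01767 h⁻¹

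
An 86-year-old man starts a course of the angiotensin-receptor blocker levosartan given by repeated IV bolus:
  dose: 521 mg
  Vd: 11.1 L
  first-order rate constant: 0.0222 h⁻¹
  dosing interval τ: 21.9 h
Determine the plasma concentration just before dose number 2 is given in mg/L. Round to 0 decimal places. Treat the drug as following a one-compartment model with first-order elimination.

C₀ per dose = Dose / Vd = 521 / 11.1 = 46.94 mg/L
Fraction remaining after one interval: r = e^(−kτ) = e^(−0.02220 × 21.9) = 0.6150
Before dose 2, 1 dose has been given (aged 1τ).
C_trough = C₀ × r = 46.94 × 0.6150 = 28.87 mg/L

29 mg/L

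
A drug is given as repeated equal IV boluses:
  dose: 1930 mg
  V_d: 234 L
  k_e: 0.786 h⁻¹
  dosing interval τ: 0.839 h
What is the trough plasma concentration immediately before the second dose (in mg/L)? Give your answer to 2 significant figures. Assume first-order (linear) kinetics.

4.3 mg/L

C₀ per dose = Dose / Vd = 1930 / 234 = 8.248 mg/L
Fraction remaining after one interval: r = e^(−kτ) = e^(−0.7860 × 0.839) = 0.5171
Before dose 2, 1 dose has been given (aged 1τ).
C_trough = C₀ × r = 8.248 × 0.5171 = 4.265 mg/L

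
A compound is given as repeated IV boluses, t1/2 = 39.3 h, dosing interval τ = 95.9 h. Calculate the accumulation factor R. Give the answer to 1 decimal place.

k = ln2 / t½ = 0.693147 / 39.3 = 0.01764 h⁻¹
e^(−kτ) = e^(−0.01764 × 95.9) = 0.1842
Accumulation ratio R = 1 / (1 − e^(−kτ)) = 1 / (1 − 0.1842) = 1.226

1.2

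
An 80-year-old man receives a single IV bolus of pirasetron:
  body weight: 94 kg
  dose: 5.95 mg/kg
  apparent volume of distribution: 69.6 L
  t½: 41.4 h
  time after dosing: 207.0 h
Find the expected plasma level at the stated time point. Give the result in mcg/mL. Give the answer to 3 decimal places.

Total dose = 5.95 × 94 = 559.3 mg
C₀ = Dose / Vd = 559.3 / 69.6 = 8.036 mg/L
k = ln2 / t½ = 0.693147 / 41.4 = 0.01674 h⁻¹
t / t½ = 207.0 / 41.4 = 5 half-lives
C = C₀ × (1/2)^5 = 8.036 × 0.03125 = 0.2511 mg/L
(0.2511 mg/L = 0.2511 mcg/mL)

0.251 mcg/mL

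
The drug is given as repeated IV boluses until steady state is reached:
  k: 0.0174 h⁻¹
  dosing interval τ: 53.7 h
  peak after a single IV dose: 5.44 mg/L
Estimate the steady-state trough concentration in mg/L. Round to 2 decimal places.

e^(−kτ) = e^(−0.01740 × 53.7) = 0.3928
Accumulation ratio R = 1 / (1 − e^(−kτ)) = 1 / (1 − 0.3928) = 1.647
Steady-state trough = C₀ × R × e^(−kτ) = 5.44 × 1.647 × 0.3928 = 3.519 mg/L

3.52 mg/L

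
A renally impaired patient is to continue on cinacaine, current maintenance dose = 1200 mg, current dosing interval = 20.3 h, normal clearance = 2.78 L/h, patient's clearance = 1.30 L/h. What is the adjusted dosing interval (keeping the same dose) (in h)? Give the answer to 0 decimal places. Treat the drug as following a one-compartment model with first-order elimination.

43 h

To keep the same average steady-state level, dosing rate must scale with clearance.
CL ratio = 1.30 / 2.78 = 0.4676
New interval (same dose) = 20.3 / 0.4676 = 43.41 h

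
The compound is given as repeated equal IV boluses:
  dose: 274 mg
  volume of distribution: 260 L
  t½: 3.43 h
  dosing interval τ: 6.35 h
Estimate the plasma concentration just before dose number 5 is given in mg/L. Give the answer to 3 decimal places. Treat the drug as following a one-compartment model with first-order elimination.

0.402 mg/L

C₀ per dose = Dose / Vd = 274 / 260 = 1.054 mg/L
k = ln2 / t½ = 0.693147 / 3.43 = 0.2021 h⁻¹
Fraction remaining after one interval: r = e^(−kτ) = e^(−0.2021 × 6.35) = 0.2771
Before dose 5, 4 doses have been given (aged 1τ, 2τ, 3τ, 4τ).
C_trough = C₀ × (r + r² + … + r^4) = C₀ × r(1−r^4)/(1−r)
        = 1.054 × 0.2771 × (1 − 0.005896) / (1 − 0.2771) = 0.4016 mg/L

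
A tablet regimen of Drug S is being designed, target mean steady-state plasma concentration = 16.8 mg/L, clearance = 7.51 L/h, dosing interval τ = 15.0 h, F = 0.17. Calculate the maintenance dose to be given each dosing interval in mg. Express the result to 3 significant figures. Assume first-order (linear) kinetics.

11100 mg

At steady state, F × (Dose/τ) = Css × CL.
Dose = Css × CL × τ / F = 16.8 × 7.510 × 15.0 / 0.17 = 11130 mg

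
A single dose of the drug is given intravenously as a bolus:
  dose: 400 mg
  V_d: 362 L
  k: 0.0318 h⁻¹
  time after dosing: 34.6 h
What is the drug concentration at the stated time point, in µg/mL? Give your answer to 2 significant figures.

0.37 µg/mL

C₀ = Dose / Vd = 400.0 / 362 = 1.105 mg/L
C = C₀ · e^(−k·t) = 1.105 × e^(−0.03180 × 34.6)
  = 1.105 × 0.3328 = 0.3677 mg/L
(0.3677 mg/L = 0.3677 µg/mL)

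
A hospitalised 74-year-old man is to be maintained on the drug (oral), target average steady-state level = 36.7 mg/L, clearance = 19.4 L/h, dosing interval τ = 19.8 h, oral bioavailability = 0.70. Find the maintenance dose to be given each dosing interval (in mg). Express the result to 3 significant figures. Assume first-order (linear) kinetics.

At steady state, F × (Dose/τ) = Css × CL.
Dose = Css × CL × τ / F = 36.7 × 19.40 × 19.8 / 0.70 = 20140 mg

20100 mg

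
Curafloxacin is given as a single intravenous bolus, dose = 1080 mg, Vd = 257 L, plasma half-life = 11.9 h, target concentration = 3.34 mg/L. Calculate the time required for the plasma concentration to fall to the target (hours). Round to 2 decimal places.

3.94 h

C₀ = Dose / Vd = 1080 / 257 = 4.202 mg/L
k = ln2 / t½ = 0.693147 / 11.9 = 0.05825 h⁻¹
t = ln(C₀ / C) / k = ln(4.202 / 3.34) / 0.05825
  = ln(1.258) / 0.05825 = 0.2295 / 0.05825 = 3.940 h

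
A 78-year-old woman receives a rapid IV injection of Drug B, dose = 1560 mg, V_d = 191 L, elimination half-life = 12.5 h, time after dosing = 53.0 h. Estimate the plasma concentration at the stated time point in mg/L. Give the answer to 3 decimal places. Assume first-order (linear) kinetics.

0.432 mg/L

C₀ = Dose / Vd = 1560 / 191 = 8.168 mg/L
k = ln2 / t½ = 0.693147 / 12.5 = 0.05545 h⁻¹
C = C₀ · e^(−k·t) = 8.168 × e^(−0.05545 × 53.0)
  = 8.168 × 0.05293 = 0.4323 mg/L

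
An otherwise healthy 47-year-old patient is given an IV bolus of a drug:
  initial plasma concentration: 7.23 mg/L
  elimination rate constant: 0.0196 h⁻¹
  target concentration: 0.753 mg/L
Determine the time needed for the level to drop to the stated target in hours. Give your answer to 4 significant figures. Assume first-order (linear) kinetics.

t = ln(C₀ / C) / k = ln(7.230 / 0.753) / 0.01960
  = ln(9.602) / 0.01960 = 2.262 / 0.01960 = 115.4 h

115.4 h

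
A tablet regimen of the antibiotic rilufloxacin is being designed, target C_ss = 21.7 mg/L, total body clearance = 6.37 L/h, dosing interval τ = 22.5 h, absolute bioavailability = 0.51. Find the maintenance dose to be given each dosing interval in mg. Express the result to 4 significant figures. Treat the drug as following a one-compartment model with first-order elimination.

6098 mg

At steady state, F × (Dose/τ) = Css × CL.
Dose = Css × CL × τ / F = 21.7 × 6.370 × 22.5 / 0.51 = 6098 mg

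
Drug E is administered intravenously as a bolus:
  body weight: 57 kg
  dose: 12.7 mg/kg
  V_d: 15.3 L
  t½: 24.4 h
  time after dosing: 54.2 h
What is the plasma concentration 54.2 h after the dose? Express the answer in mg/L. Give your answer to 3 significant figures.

Total dose = 12.7 × 57 = 723.9 mg
C₀ = Dose / Vd = 723.9 / 15.3 = 47.31 mg/L
k = ln2 / t½ = 0.693147 / 24.4 = 0.02841 h⁻¹
C = C₀ · e^(−k·t) = 47.31 × e^(−0.02841 × 54.2)
  = 47.31 × 0.2144 = 10.14 mg/L

10.1 mg/L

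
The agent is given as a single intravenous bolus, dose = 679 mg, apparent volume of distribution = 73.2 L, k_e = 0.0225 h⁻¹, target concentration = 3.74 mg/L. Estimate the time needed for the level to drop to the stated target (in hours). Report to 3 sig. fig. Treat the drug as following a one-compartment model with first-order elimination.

C₀ = Dose / Vd = 679.0 / 73.2 = 9.276 mg/L
t = ln(C₀ / C) / k = ln(9.276 / 3.74) / 0.02250
  = ln(2.480) / 0.02250 = 0.9083 / 0.02250 = 40.37 h

40.4 h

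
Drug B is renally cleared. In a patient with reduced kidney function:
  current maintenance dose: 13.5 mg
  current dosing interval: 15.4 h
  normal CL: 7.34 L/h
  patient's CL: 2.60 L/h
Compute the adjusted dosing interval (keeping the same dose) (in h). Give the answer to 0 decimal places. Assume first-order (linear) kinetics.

43 h

To keep the same average steady-state level, dosing rate must scale with clearance.
CL ratio = 2.60 / 7.34 = 0.3542
New interval (same dose) = 15.4 / 0.3542 = 43.48 h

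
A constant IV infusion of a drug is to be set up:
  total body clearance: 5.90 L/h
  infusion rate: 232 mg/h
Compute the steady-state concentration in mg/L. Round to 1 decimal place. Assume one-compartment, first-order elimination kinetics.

At steady state Css = R₀ / CL = 232 / 5.900 = 39.32 mg/L

39.3 mg/L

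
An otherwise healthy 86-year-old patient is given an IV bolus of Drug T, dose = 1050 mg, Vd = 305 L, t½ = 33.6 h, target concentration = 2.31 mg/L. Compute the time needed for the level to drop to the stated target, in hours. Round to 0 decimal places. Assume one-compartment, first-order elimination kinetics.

19 h

C₀ = Dose / Vd = 1050 / 305 = 3.443 mg/L
k = ln2 / t½ = 0.693147 / 33.6 = 0.02063 h⁻¹
t = ln(C₀ / C) / k = ln(3.443 / 2.31) / 0.02063
  = ln(1.490) / 0.02063 = 0.3988 / 0.02063 = 19.33 h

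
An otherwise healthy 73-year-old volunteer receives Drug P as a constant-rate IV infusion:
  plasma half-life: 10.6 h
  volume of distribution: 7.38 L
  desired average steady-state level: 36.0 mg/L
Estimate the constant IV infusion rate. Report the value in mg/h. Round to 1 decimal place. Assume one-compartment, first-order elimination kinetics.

17.4 mg/h

k = ln2 / t½ = 0.693147 / 10.6 = 0.06539 h⁻¹
CL = k × Vd = 0.06539 × 7.38 = 0.4826 L/h
At steady state, infusion rate R₀ = Css × CL = 36.0 × 0.4826 = 17.37 mg/h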